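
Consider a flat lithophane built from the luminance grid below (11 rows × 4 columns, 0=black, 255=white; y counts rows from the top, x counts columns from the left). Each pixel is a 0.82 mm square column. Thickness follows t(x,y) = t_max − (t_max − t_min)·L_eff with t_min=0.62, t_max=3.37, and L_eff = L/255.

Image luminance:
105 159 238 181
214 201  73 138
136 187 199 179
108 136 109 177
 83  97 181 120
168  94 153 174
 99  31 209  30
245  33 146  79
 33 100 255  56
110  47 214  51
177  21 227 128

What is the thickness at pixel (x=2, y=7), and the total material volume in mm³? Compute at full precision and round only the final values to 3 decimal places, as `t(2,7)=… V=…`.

span = t_max - t_min = 3.37 - 0.62 = 2.750
L(2,7) = 146, L_eff = 146/255 = 0.572549
t(2,7) = 3.37 - 2.750·0.572549 = 1.795
Σt over all 11·4 pixels = 143891/1700 ≈ 84.6417647
V = pitch²·Σt = 0.82²·143891/1700 = 56.913

t(2,7)=1.795 V=56.913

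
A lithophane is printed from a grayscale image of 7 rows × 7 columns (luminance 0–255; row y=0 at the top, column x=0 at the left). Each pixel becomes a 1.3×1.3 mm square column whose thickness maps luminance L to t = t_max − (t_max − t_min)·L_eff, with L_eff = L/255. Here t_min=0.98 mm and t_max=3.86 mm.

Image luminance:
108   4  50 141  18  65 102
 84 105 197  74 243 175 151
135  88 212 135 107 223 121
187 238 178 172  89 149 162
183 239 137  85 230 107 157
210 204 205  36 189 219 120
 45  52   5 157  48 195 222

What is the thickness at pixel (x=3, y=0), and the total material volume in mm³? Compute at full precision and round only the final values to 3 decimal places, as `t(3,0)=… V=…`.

t(3,0)=2.268 V=190.656

span = t_max - t_min = 3.86 - 0.98 = 2.880
L(3,0) = 141, L_eff = 141/255 = 0.552941
t(3,0) = 3.86 - 2.880·0.552941 = 2.268
Σt over all 7·7 pixels = 479461/4250 ≈ 112.8143529
V = pitch²·Σt = 1.3²·479461/4250 = 190.656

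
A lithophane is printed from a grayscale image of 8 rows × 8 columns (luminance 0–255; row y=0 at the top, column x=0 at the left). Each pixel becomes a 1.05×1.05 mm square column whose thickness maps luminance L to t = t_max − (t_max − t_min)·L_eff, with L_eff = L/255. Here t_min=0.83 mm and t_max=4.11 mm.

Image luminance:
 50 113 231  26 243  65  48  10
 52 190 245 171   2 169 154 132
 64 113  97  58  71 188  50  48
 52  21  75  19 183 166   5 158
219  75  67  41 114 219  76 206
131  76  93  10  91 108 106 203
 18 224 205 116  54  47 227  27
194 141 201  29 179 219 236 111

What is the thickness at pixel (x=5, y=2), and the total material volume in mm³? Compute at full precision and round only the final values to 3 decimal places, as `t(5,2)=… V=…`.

span = t_max - t_min = 4.11 - 0.83 = 3.280
L(5,2) = 188, L_eff = 188/255 = 0.737255
t(5,2) = 4.11 - 3.280·0.737255 = 1.692
Σt over all 8·8 pixels = 358552/2125 ≈ 168.7303529
V = pitch²·Σt = 1.05²·358552/2125 = 186.025

t(5,2)=1.692 V=186.025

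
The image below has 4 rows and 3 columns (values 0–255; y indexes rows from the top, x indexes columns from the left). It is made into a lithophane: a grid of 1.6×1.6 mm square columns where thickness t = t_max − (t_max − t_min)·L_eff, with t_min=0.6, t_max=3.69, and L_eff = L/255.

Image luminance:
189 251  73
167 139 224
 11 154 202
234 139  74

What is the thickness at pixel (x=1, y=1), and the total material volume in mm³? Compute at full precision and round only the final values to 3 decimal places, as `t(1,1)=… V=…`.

span = t_max - t_min = 3.69 - 0.6 = 3.090
L(1,1) = 139, L_eff = 139/255 = 0.545098
t(1,1) = 3.69 - 3.090·0.545098 = 2.006
Σt over all 4·3 pixels = 185109/8500 ≈ 21.7775294
V = pitch²·Σt = 1.6²·185109/8500 = 55.750

t(1,1)=2.006 V=55.750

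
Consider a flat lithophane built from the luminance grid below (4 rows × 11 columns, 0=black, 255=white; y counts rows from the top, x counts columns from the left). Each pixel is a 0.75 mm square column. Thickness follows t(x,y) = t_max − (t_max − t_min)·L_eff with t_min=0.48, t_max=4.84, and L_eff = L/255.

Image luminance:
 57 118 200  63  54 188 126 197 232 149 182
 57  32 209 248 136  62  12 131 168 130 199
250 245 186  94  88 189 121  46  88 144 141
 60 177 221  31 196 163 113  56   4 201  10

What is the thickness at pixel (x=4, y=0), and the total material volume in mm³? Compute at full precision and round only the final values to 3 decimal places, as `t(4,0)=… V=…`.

span = t_max - t_min = 4.84 - 0.48 = 4.360
L(4,0) = 54, L_eff = 54/255 = 0.211765
t(4,0) = 4.84 - 4.360·0.211765 = 3.917
Σt over all 4·11 pixels = 728254/6375 ≈ 114.2359216
V = pitch²·Σt = 0.75²·728254/6375 = 64.258

t(4,0)=3.917 V=64.258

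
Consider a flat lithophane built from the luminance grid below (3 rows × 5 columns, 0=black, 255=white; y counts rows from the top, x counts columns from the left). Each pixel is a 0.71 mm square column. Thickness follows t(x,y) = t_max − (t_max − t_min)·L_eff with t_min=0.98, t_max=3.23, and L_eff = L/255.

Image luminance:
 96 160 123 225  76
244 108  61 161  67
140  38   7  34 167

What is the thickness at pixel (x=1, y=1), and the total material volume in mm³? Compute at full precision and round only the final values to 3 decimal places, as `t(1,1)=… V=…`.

span = t_max - t_min = 3.23 - 0.98 = 2.250
L(1,1) = 108, L_eff = 108/255 = 0.423529
t(1,1) = 3.23 - 2.250·0.423529 = 2.277
Σt over all 3·5 pixels = 2838/85 ≈ 33.3882353
V = pitch²·Σt = 0.71²·2838/85 = 16.831

t(1,1)=2.277 V=16.831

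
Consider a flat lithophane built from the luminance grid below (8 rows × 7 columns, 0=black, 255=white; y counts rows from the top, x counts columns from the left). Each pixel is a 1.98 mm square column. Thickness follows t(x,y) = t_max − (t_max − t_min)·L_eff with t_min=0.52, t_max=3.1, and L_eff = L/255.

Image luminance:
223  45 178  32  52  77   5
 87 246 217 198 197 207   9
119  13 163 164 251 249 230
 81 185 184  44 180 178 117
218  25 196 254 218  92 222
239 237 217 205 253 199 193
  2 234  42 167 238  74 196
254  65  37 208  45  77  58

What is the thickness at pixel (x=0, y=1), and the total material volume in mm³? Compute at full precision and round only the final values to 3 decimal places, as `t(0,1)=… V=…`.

span = t_max - t_min = 3.1 - 0.52 = 2.580
L(0,1) = 87, L_eff = 87/255 = 0.341176
t(0,1) = 3.1 - 2.580·0.341176 = 2.220
Σt over all 8·7 pixels = 188386/2125 ≈ 88.6522353
V = pitch²·Σt = 1.98²·188386/2125 = 347.552

t(0,1)=2.220 V=347.552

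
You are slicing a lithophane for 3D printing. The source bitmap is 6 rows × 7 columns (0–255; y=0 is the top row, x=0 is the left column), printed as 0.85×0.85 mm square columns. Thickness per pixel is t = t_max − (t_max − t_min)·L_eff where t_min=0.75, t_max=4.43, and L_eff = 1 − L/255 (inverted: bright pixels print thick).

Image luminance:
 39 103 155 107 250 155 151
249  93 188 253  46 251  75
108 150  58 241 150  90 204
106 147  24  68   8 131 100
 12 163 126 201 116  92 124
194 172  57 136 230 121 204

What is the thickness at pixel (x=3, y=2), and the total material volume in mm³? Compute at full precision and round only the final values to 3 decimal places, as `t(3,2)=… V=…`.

t(3,2)=4.228 V=81.649

span = t_max - t_min = 4.43 - 0.75 = 3.680
L(3,2) = 241, L_eff = 1 - 241/255 = 0.054902 (inverted)
t(3,2) = 4.43 - 3.680·0.054902 = 4.228
Σt over all 6·7 pixels = 1440857/12750 ≈ 113.0083922
V = pitch²·Σt = 0.85²·1440857/12750 = 81.649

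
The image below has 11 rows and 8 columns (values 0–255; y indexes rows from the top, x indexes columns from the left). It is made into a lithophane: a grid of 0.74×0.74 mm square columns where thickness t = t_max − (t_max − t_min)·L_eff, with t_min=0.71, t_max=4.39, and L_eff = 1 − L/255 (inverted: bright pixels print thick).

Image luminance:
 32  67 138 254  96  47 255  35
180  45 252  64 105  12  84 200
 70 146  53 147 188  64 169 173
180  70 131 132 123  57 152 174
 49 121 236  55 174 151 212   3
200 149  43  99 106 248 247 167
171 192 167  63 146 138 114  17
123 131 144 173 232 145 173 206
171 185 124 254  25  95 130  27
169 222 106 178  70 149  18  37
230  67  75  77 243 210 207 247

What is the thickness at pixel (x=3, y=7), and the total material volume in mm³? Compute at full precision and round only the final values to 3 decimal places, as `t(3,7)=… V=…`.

span = t_max - t_min = 4.39 - 0.71 = 3.680
L(3,7) = 173, L_eff = 1 - 173/255 = 0.321569 (inverted)
t(3,7) = 4.39 - 3.680·0.321569 = 3.207
Σt over all 11·8 pixels = 1484462/6375 ≈ 232.8567843
V = pitch²·Σt = 0.74²·1484462/6375 = 127.512

t(3,7)=3.207 V=127.512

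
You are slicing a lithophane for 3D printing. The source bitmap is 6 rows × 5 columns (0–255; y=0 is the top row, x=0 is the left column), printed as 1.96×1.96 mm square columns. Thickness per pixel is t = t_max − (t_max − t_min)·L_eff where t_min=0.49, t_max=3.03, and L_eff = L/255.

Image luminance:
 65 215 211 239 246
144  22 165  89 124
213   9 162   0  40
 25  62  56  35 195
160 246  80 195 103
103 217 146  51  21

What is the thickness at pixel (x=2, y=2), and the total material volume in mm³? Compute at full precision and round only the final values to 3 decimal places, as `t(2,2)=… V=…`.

span = t_max - t_min = 3.03 - 0.49 = 2.540
L(2,2) = 162, L_eff = 162/255 = 0.635294
t(2,2) = 3.03 - 2.540·0.635294 = 1.416
Σt over all 6·5 pixels = 116137/2125 ≈ 54.6527059
V = pitch²·Σt = 1.96²·116137/2125 = 209.954

t(2,2)=1.416 V=209.954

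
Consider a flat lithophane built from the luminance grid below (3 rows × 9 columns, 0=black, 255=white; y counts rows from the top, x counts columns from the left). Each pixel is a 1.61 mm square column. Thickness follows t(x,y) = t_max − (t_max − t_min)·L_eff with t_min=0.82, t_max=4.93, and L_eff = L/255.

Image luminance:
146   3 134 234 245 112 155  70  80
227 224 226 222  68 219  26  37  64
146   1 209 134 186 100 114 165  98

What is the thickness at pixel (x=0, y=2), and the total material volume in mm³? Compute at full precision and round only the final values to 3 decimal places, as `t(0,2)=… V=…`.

t(0,2)=2.577 V=192.752

span = t_max - t_min = 4.93 - 0.82 = 4.110
L(0,2) = 146, L_eff = 146/255 = 0.572549
t(0,2) = 4.93 - 4.110·0.572549 = 2.577
Σt over all 3·9 pixels = 63207/850 ≈ 74.3611765
V = pitch²·Σt = 1.61²·63207/850 = 192.752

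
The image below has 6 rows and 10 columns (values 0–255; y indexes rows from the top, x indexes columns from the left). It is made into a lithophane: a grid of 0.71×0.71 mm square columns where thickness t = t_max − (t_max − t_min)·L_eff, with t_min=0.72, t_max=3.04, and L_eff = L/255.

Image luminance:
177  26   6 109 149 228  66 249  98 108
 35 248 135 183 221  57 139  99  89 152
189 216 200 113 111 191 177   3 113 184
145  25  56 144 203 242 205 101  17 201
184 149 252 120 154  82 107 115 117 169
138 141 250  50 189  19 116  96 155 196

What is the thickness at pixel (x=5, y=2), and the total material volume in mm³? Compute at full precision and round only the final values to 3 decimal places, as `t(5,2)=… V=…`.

t(5,2)=1.302 V=54.299

span = t_max - t_min = 3.04 - 0.72 = 2.320
L(5,2) = 191, L_eff = 191/255 = 0.749020
t(5,2) = 3.04 - 2.320·0.749020 = 1.302
Σt over all 6·10 pixels = 686678/6375 ≈ 107.7141961
V = pitch²·Σt = 0.71²·686678/6375 = 54.299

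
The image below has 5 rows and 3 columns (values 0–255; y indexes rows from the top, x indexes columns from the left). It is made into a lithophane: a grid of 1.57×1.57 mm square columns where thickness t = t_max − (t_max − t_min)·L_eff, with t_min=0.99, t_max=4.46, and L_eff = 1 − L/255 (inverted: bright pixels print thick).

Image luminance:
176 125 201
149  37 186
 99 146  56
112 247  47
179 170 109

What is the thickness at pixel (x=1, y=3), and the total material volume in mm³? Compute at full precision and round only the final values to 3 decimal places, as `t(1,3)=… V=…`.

t(1,3)=4.351 V=104.996

span = t_max - t_min = 4.46 - 0.99 = 3.470
L(1,3) = 247, L_eff = 1 - 247/255 = 0.031373 (inverted)
t(1,3) = 4.46 - 3.470·0.031373 = 4.351
Σt over all 5·3 pixels = 271552/6375 ≈ 42.5963922
V = pitch²·Σt = 1.57²·271552/6375 = 104.996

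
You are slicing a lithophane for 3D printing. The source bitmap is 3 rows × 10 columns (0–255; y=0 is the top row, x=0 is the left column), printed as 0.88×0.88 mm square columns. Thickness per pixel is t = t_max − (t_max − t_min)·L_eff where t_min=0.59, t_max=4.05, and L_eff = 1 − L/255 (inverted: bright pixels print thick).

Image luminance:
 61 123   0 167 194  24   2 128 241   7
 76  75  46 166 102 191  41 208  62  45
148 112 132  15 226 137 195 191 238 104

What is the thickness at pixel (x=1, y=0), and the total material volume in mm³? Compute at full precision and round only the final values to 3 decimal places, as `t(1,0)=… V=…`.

span = t_max - t_min = 4.05 - 0.59 = 3.460
L(1,0) = 123, L_eff = 1 - 123/255 = 0.517647 (inverted)
t(1,0) = 4.05 - 3.460·0.517647 = 2.259
Σt over all 3·10 pixels = 411868/6375 ≈ 64.6067451
V = pitch²·Σt = 0.88²·411868/6375 = 50.031

t(1,0)=2.259 V=50.031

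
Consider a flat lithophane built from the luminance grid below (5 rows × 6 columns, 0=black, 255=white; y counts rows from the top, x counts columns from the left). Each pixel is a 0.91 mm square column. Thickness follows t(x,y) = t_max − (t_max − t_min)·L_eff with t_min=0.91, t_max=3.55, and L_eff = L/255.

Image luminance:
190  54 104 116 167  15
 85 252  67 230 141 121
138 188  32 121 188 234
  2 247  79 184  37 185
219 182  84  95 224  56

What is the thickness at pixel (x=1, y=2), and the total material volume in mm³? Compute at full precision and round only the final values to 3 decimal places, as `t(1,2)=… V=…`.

t(1,2)=1.604 V=53.582

span = t_max - t_min = 3.55 - 0.91 = 2.640
L(1,2) = 188, L_eff = 188/255 = 0.737255
t(1,2) = 3.55 - 2.640·0.737255 = 1.604
Σt over all 5·6 pixels = 274997/4250 ≈ 64.7051765
V = pitch²·Σt = 0.91²·274997/4250 = 53.582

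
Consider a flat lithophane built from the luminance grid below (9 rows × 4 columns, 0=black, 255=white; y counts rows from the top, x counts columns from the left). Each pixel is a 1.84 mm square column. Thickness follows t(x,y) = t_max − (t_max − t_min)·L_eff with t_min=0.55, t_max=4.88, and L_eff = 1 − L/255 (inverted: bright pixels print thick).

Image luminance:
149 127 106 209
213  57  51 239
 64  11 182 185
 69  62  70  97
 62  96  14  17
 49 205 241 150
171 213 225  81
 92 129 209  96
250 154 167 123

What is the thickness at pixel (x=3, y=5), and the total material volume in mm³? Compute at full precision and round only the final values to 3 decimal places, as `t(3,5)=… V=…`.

t(3,5)=3.097 V=333.496

span = t_max - t_min = 4.88 - 0.55 = 4.330
L(3,5) = 150, L_eff = 1 - 150/255 = 0.411765 (inverted)
t(3,5) = 4.88 - 4.330·0.411765 = 3.097
Σt over all 9·4 pixels = 167457/1700 ≈ 98.5041176
V = pitch²·Σt = 1.84²·167457/1700 = 333.496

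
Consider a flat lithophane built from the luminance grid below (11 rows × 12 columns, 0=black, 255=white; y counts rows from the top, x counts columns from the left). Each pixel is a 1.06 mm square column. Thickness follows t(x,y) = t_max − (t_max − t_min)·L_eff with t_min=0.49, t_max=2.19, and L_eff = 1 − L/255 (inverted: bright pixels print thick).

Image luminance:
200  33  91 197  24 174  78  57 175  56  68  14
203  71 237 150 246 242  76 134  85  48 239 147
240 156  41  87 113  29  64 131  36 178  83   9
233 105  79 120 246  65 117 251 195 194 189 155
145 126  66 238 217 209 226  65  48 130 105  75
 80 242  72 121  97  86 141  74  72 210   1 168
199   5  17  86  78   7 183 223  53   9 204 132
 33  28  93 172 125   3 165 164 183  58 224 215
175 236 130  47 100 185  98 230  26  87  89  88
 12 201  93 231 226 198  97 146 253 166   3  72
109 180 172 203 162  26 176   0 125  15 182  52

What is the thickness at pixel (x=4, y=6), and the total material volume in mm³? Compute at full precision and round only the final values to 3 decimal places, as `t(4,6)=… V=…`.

t(4,6)=1.010 V=195.709

span = t_max - t_min = 2.19 - 0.49 = 1.700
L(4,6) = 78, L_eff = 1 - 78/255 = 0.694118 (inverted)
t(4,6) = 2.19 - 1.700·0.694118 = 1.010
Σt over all 11·12 pixels = 174.18
V = pitch²·Σt = 1.06²·174.18 = 195.709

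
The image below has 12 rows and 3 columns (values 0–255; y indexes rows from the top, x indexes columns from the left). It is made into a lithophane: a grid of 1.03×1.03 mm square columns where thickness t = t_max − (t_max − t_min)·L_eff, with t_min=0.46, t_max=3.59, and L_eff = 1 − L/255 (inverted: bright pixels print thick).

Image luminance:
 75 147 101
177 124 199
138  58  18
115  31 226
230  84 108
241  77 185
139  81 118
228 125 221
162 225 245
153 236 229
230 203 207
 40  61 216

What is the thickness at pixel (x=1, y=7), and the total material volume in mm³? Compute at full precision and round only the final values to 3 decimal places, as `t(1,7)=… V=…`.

t(1,7)=1.994 V=88.578

span = t_max - t_min = 3.59 - 0.46 = 3.130
L(1,7) = 125, L_eff = 1 - 125/255 = 0.509804 (inverted)
t(1,7) = 3.59 - 3.130·0.509804 = 1.994
Σt over all 12·3 pixels = 2129069/25500 ≈ 83.4929020
V = pitch²·Σt = 1.03²·2129069/25500 = 88.578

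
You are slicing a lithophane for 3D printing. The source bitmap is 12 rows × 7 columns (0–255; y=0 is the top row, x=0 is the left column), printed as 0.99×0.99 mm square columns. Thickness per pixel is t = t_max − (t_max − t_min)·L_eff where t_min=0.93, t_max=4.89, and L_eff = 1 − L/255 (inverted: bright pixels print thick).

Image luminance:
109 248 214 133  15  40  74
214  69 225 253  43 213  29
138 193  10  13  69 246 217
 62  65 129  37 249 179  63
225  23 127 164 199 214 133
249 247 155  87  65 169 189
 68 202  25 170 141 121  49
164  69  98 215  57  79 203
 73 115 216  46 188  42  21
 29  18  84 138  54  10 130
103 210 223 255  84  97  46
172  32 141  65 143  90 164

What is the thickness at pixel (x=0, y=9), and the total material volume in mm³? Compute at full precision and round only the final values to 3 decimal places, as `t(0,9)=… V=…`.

t(0,9)=1.380 V=235.542

span = t_max - t_min = 4.89 - 0.93 = 3.960
L(0,9) = 29, L_eff = 1 - 29/255 = 0.886275 (inverted)
t(0,9) = 4.89 - 3.960·0.886275 = 1.380
Σt over all 12·7 pixels = 102138/425 ≈ 240.3247059
V = pitch²·Σt = 0.99²·102138/425 = 235.542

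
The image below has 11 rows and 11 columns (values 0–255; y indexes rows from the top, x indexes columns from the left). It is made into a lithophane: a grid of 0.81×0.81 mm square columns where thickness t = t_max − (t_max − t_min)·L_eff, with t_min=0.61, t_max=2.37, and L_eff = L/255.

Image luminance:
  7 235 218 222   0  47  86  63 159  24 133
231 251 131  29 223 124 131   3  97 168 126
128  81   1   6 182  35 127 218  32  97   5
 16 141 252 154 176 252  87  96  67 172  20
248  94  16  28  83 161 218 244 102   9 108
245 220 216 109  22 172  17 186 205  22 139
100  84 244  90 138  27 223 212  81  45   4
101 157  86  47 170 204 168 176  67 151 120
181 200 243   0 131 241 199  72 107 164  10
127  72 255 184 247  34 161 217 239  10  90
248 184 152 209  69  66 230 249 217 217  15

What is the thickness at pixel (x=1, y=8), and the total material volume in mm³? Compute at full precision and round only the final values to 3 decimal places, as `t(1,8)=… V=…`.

t(1,8)=0.990 V=117.272

span = t_max - t_min = 2.37 - 0.61 = 1.760
L(1,8) = 200, L_eff = 200/255 = 0.784314
t(1,8) = 2.37 - 1.760·0.784314 = 0.990
Σt over all 11·11 pixels = 4557883/25500 ≈ 178.7405098
V = pitch²·Σt = 0.81²·4557883/25500 = 117.272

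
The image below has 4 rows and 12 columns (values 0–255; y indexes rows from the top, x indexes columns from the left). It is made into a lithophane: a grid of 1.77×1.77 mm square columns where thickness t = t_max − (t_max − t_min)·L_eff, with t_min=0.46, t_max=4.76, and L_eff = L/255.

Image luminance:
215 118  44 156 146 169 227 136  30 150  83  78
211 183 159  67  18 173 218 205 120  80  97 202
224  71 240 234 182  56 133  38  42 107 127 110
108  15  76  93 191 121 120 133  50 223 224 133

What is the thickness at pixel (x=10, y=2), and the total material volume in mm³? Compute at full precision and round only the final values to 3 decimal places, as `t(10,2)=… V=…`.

t(10,2)=2.618 V=381.079

span = t_max - t_min = 4.76 - 0.46 = 4.300
L(10,2) = 127, L_eff = 127/255 = 0.498039
t(10,2) = 4.76 - 4.300·0.498039 = 2.618
Σt over all 4·12 pixels = 51696/425 ≈ 121.6376471
V = pitch²·Σt = 1.77²·51696/425 = 381.079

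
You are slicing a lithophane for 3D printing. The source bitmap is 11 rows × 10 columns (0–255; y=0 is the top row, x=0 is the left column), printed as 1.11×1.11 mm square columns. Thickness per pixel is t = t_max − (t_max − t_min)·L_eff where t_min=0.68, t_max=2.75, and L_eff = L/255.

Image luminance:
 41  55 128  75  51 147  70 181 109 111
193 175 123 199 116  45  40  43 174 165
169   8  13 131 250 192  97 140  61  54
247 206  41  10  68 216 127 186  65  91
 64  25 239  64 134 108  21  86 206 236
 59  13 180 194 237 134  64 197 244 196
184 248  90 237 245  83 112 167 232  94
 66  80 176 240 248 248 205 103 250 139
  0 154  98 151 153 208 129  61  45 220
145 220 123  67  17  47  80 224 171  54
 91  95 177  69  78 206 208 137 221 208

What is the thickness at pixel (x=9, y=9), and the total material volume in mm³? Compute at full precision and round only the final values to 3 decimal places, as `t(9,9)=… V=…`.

t(9,9)=2.312 V=226.505

span = t_max - t_min = 2.75 - 0.68 = 2.070
L(9,9) = 54, L_eff = 54/255 = 0.211765
t(9,9) = 2.75 - 2.070·0.211765 = 2.312
Σt over all 11·10 pixels = 390652/2125 ≈ 183.8362353
V = pitch²·Σt = 1.11²·390652/2125 = 226.505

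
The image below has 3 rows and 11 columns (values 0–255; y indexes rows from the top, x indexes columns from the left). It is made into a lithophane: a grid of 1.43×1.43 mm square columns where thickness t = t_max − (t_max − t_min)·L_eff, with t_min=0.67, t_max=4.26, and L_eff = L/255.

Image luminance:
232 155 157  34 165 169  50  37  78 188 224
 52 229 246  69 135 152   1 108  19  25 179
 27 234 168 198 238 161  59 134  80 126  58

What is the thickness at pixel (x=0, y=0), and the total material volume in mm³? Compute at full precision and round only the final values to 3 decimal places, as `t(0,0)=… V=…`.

span = t_max - t_min = 4.26 - 0.67 = 3.590
L(0,0) = 232, L_eff = 232/255 = 0.909804
t(0,0) = 4.26 - 3.590·0.909804 = 0.994
Σt over all 3·11 pixels = 2081657/25500 ≈ 81.6336078
V = pitch²·Σt = 1.43²·2081657/25500 = 166.933

t(0,0)=0.994 V=166.933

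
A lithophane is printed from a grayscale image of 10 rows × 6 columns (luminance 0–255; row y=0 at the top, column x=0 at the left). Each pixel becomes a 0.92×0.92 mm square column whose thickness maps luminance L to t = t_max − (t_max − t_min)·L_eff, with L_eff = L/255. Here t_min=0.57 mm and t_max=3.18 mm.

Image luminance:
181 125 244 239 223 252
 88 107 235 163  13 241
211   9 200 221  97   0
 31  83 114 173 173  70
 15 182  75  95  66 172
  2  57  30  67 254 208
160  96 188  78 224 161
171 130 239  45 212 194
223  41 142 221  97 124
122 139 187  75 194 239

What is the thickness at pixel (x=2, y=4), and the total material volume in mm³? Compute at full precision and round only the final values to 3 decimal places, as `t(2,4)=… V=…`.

span = t_max - t_min = 3.18 - 0.57 = 2.610
L(2,4) = 75, L_eff = 75/255 = 0.294118
t(2,4) = 3.18 - 2.610·0.294118 = 2.412
Σt over all 10·6 pixels = 444717/4250 ≈ 104.6392941
V = pitch²·Σt = 0.92²·444717/4250 = 88.567

t(2,4)=2.412 V=88.567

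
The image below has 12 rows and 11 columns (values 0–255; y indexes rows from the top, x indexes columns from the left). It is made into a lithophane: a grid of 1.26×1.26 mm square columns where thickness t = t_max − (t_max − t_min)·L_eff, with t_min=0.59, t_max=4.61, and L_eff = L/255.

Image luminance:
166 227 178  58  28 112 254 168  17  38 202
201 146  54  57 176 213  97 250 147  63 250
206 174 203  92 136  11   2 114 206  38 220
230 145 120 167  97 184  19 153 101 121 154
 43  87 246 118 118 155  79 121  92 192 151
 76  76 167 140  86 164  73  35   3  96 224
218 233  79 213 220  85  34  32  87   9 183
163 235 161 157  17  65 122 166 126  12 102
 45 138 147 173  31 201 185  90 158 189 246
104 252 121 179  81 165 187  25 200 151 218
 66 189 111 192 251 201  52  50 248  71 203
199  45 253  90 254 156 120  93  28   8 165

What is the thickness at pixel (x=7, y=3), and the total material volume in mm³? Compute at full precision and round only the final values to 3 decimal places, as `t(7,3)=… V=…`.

t(7,3)=2.198 V=525.918

span = t_max - t_min = 4.61 - 0.59 = 4.020
L(7,3) = 153, L_eff = 153/255 = 0.600000
t(7,3) = 4.61 - 4.020·0.600000 = 2.198
Σt over all 12·11 pixels = 1407881/4250 ≈ 331.2661176
V = pitch²·Σt = 1.26²·1407881/4250 = 525.918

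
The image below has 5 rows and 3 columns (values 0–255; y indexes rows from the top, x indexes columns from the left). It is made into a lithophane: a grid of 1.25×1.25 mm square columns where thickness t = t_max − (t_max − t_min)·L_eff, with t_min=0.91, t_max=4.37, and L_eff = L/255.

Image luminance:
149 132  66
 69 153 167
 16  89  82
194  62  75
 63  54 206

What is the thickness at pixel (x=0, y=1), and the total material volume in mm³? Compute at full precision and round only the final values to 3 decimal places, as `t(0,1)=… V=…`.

span = t_max - t_min = 4.37 - 0.91 = 3.460
L(0,1) = 69, L_eff = 69/255 = 0.270588
t(0,1) = 4.37 - 3.460·0.270588 = 3.434
Σt over all 5·3 pixels = 1125883/25500 ≈ 44.1522745
V = pitch²·Σt = 1.25²·1125883/25500 = 68.988

t(0,1)=3.434 V=68.988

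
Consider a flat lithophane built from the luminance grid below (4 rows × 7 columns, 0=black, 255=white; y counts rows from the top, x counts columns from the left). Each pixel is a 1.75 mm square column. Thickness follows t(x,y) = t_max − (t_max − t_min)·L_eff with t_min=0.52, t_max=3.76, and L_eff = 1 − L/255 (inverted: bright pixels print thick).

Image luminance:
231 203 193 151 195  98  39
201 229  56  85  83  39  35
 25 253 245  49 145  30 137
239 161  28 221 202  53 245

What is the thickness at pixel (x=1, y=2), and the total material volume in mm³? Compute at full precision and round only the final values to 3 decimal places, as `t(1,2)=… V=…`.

span = t_max - t_min = 3.76 - 0.52 = 3.240
L(1,2) = 253, L_eff = 1 - 253/255 = 0.007843 (inverted)
t(1,2) = 3.76 - 3.240·0.007843 = 3.735
Σt over all 4·7 pixels = 135457/2125 ≈ 63.7444706
V = pitch²·Σt = 1.75²·135457/2125 = 195.217

t(1,2)=3.735 V=195.217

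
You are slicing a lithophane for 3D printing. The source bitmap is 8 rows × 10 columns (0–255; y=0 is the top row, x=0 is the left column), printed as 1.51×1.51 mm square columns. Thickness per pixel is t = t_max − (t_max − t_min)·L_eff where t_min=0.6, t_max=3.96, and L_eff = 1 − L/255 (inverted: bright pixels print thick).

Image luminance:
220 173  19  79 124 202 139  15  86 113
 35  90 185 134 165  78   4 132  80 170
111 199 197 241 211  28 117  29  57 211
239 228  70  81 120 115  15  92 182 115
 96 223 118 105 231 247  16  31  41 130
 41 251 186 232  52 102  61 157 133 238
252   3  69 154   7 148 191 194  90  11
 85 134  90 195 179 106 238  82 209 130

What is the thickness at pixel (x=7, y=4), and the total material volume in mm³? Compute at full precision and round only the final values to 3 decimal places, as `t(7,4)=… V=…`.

span = t_max - t_min = 3.96 - 0.6 = 3.360
L(7,4) = 31, L_eff = 1 - 31/255 = 0.878431 (inverted)
t(7,4) = 3.96 - 3.360·0.878431 = 1.008
Σt over all 8·10 pixels = 386452/2125 ≈ 181.8597647
V = pitch²·Σt = 1.51²·386452/2125 = 414.658

t(7,4)=1.008 V=414.658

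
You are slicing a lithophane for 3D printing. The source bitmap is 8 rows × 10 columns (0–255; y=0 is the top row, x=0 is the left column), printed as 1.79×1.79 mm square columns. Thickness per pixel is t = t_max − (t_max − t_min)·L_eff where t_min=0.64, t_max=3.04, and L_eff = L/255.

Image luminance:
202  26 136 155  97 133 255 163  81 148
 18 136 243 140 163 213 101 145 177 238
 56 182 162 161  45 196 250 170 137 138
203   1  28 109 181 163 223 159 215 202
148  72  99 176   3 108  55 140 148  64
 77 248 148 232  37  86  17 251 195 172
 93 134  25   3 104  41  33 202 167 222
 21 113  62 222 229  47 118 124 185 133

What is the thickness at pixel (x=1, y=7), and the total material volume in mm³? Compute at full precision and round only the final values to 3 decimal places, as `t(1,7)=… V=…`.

span = t_max - t_min = 3.04 - 0.64 = 2.400
L(1,7) = 113, L_eff = 113/255 = 0.443137
t(1,7) = 3.04 - 2.400·0.443137 = 1.976
Σt over all 8·10 pixels = 12108/85 ≈ 142.4470588
V = pitch²·Σt = 1.79²·12108/85 = 456.415

t(1,7)=1.976 V=456.415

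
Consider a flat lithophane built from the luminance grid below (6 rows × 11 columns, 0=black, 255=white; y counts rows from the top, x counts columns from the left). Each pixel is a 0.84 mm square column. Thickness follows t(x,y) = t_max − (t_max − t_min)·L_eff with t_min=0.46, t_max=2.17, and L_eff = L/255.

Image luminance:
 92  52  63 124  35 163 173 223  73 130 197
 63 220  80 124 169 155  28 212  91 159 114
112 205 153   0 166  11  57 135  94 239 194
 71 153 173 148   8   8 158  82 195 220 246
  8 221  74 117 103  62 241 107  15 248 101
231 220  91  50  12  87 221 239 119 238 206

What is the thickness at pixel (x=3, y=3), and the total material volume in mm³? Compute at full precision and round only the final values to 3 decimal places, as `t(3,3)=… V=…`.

t(3,3)=1.178 V=60.463

span = t_max - t_min = 2.17 - 0.46 = 1.710
L(3,3) = 148, L_eff = 148/255 = 0.580392
t(3,3) = 2.17 - 1.710·0.580392 = 1.178
Σt over all 6·11 pixels = 728367/8500 ≈ 85.6902353
V = pitch²·Σt = 0.84²·728367/8500 = 60.463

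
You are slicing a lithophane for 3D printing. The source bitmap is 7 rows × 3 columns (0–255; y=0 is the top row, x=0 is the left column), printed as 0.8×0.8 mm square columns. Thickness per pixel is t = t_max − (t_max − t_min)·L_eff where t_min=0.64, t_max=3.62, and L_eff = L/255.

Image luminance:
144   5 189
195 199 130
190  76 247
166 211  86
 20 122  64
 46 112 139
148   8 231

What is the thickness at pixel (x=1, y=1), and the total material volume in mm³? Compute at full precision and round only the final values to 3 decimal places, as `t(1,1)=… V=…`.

t(1,1)=1.294 V=28.249

span = t_max - t_min = 3.62 - 0.64 = 2.980
L(1,1) = 199, L_eff = 199/255 = 0.780392
t(1,1) = 3.62 - 2.980·0.780392 = 1.294
Σt over all 7·3 pixels = 562783/12750 ≈ 44.1398431
V = pitch²·Σt = 0.8²·562783/12750 = 28.249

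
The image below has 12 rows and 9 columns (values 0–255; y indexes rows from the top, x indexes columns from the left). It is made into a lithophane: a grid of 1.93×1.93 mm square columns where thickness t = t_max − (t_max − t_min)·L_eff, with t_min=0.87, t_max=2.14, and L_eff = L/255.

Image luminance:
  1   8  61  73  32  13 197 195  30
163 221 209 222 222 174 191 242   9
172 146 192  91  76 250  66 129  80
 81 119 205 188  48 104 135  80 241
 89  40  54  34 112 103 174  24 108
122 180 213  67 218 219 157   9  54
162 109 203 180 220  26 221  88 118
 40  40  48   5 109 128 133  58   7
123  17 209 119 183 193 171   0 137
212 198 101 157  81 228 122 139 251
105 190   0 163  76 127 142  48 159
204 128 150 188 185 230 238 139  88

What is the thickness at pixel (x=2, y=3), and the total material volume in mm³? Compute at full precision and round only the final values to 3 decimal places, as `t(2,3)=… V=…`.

span = t_max - t_min = 2.14 - 0.87 = 1.270
L(2,3) = 205, L_eff = 205/255 = 0.803922
t(2,3) = 2.14 - 1.270·0.803922 = 1.119
Σt over all 12·9 pixels = 4148707/25500 ≈ 162.6943922
V = pitch²·Σt = 1.93²·4148707/25500 = 606.020

t(2,3)=1.119 V=606.020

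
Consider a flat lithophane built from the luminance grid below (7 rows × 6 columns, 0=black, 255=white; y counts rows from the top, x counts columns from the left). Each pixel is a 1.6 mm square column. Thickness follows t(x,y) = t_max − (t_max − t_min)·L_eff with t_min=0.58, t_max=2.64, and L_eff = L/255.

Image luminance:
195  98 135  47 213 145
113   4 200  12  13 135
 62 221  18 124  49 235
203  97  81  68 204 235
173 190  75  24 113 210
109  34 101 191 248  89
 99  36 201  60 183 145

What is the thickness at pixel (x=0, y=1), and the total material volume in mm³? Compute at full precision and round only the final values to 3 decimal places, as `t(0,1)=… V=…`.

t(0,1)=1.727 V=176.561

span = t_max - t_min = 2.64 - 0.58 = 2.060
L(0,1) = 113, L_eff = 113/255 = 0.443137
t(0,1) = 2.64 - 2.060·0.443137 = 1.727
Σt over all 7·6 pixels = 439678/6375 ≈ 68.9690980
V = pitch²·Σt = 1.6²·439678/6375 = 176.561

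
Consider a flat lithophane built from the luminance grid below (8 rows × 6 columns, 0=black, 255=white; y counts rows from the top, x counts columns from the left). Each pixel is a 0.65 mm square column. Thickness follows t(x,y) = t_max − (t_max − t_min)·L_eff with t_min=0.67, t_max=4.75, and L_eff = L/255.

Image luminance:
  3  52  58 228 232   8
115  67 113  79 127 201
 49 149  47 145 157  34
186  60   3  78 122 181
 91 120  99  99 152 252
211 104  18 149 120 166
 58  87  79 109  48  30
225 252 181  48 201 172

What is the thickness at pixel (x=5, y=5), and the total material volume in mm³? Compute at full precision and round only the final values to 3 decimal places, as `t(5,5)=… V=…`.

span = t_max - t_min = 4.75 - 0.67 = 4.080
L(5,5) = 166, L_eff = 166/255 = 0.650980
t(5,5) = 4.75 - 4.080·0.650980 = 2.094
Σt over all 8·6 pixels = 138.96
V = pitch²·Σt = 0.65²·138.96 = 58.711

t(5,5)=2.094 V=58.711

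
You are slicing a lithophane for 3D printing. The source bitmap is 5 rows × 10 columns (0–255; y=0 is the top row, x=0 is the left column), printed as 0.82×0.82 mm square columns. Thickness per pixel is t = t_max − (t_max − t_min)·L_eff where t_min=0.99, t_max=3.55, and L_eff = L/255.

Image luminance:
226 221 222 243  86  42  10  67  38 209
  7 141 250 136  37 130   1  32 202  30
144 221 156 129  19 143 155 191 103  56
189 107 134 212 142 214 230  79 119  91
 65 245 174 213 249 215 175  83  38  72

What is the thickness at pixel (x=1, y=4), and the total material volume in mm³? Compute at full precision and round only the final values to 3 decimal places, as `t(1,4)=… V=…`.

span = t_max - t_min = 3.55 - 0.99 = 2.560
L(1,4) = 245, L_eff = 245/255 = 0.960784
t(1,4) = 3.55 - 2.560·0.960784 = 1.090
Σt over all 5·10 pixels = 468807/4250 ≈ 110.3075294
V = pitch²·Σt = 0.82²·468807/4250 = 74.171

t(1,4)=1.090 V=74.171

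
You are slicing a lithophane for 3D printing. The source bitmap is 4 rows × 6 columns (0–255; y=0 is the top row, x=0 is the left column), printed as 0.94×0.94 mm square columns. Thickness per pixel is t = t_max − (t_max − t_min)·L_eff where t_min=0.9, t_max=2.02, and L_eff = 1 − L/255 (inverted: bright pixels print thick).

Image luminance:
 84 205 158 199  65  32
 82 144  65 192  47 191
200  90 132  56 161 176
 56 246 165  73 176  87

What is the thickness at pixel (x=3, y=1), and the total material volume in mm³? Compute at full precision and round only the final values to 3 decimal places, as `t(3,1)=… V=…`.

t(3,1)=1.743 V=31.047

span = t_max - t_min = 2.02 - 0.9 = 1.120
L(3,1) = 192, L_eff = 1 - 192/255 = 0.247059 (inverted)
t(3,1) = 2.02 - 1.120·0.247059 = 1.743
Σt over all 4·6 pixels = 223996/6375 ≈ 35.1366275
V = pitch²·Σt = 0.94²·223996/6375 = 31.047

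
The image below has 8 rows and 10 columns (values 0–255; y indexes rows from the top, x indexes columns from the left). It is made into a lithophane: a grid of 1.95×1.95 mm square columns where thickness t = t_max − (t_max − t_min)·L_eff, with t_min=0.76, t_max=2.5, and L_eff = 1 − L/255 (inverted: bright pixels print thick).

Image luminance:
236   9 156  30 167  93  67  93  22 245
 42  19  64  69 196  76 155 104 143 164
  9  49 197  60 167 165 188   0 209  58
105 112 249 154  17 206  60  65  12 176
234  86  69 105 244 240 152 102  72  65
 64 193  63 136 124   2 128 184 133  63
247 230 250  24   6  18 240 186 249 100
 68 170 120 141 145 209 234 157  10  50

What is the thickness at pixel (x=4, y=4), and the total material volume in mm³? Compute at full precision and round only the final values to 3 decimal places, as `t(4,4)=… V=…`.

t(4,4)=2.425 V=483.418

span = t_max - t_min = 2.5 - 0.76 = 1.740
L(4,4) = 244, L_eff = 1 - 244/255 = 0.043137 (inverted)
t(4,4) = 2.5 - 1.740·0.043137 = 2.425
Σt over all 8·10 pixels = 540309/4250 ≈ 127.1315294
V = pitch²·Σt = 1.95²·540309/4250 = 483.418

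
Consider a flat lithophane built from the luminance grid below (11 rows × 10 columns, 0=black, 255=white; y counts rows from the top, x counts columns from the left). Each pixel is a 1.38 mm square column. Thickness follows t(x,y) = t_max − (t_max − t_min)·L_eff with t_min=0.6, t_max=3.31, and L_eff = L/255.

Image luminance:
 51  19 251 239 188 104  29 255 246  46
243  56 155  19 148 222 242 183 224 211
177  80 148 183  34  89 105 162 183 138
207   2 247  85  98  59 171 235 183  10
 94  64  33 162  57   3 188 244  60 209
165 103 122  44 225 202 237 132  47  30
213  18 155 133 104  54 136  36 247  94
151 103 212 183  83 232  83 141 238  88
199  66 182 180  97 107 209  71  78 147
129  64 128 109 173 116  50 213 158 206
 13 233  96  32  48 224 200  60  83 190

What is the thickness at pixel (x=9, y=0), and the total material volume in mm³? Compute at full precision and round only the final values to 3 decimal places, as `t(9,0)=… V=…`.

t(9,0)=2.821 V=395.617

span = t_max - t_min = 3.31 - 0.6 = 2.710
L(9,0) = 46, L_eff = 46/255 = 0.180392
t(9,0) = 3.31 - 2.710·0.180392 = 2.821
Σt over all 11·10 pixels = 5297327/25500 ≈ 207.7383137
V = pitch²·Σt = 1.38²·5297327/25500 = 395.617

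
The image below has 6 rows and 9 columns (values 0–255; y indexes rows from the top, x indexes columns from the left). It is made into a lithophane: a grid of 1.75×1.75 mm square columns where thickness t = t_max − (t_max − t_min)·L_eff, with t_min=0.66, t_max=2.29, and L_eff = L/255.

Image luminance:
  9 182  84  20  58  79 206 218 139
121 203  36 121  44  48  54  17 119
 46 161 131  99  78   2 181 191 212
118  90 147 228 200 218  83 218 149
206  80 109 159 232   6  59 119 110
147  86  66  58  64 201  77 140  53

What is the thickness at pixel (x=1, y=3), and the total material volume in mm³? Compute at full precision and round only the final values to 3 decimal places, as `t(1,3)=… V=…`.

t(1,3)=1.715 V=255.732

span = t_max - t_min = 2.29 - 0.66 = 1.630
L(1,3) = 90, L_eff = 90/255 = 0.352941
t(1,3) = 2.29 - 1.630·0.352941 = 1.715
Σt over all 6·9 pixels = 177447/2125 ≈ 83.5044706
V = pitch²·Σt = 1.75²·177447/2125 = 255.732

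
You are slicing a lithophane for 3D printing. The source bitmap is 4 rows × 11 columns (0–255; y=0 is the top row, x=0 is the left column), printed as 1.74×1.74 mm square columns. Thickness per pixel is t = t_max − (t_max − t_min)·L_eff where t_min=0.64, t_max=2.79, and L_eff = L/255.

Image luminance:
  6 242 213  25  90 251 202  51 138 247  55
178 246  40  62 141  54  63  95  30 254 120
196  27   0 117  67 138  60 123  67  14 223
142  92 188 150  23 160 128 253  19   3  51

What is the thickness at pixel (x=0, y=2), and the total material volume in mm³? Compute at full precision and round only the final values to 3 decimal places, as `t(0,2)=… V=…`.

span = t_max - t_min = 2.79 - 0.64 = 2.150
L(0,2) = 196, L_eff = 196/255 = 0.768627
t(0,2) = 2.79 - 2.150·0.768627 = 1.137
Σt over all 4·11 pixels = 102296/1275 ≈ 80.2321569
V = pitch²·Σt = 1.74²·102296/1275 = 242.911

t(0,2)=1.137 V=242.911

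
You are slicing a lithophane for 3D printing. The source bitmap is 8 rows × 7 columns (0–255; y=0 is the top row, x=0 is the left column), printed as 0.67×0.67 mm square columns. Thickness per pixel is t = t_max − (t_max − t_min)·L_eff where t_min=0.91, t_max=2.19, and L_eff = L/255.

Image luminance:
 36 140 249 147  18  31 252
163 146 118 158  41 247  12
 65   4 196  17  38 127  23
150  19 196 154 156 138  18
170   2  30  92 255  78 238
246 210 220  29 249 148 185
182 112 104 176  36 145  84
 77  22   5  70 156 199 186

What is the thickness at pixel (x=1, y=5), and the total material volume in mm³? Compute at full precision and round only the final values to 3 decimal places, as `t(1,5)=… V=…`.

t(1,5)=1.136 V=39.810

span = t_max - t_min = 2.19 - 0.91 = 1.280
L(1,5) = 210, L_eff = 210/255 = 0.823529
t(1,5) = 2.19 - 1.280·0.823529 = 1.136
Σt over all 8·7 pixels = 7538/85 ≈ 88.6823529
V = pitch²·Σt = 0.67²·7538/85 = 39.810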